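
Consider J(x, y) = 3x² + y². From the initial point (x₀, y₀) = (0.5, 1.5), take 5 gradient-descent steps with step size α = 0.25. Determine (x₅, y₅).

(-0.015625, 0.046875)

∇J = (6x, 2y)
(x₁, y₁) = (0.5, 1.5) − 0.25·(3, 3) = (-0.25, 0.75)
(x₂, y₂) = (-0.25, 0.75) − 0.25·(-1.5, 1.5) = (0.125, 0.375)
(x₃, y₃) = (0.125, 0.375) − 0.25·(0.75, 0.75) = (-0.0625, 0.1875)
(x₄, y₄) = (-0.0625, 0.1875) − 0.25·(-0.375, 0.375) = (0.03125, 0.09375)
(x₅, y₅) = (0.03125, 0.09375) − 0.25·(0.1875, 0.1875) = (-0.015625, 0.046875)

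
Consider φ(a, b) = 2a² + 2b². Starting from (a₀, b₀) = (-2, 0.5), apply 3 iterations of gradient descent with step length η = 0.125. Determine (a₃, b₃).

∇φ = (4a, 4b)
Step 1: at (-2, 0.5), ∇φ = (-8, 2) → (-2, 0.5) − 0.125·(-8, 2) = (-1, 0.25)
Step 2: at (-1, 0.25), ∇φ = (-4, 1) → (-1, 0.25) − 0.125·(-4, 1) = (-0.5, 0.125)
Step 3: at (-0.5, 0.125), ∇φ = (-2, 0.5) → (-0.5, 0.125) − 0.125·(-2, 0.5) = (-0.25, 0.0625)

(-0.25, 0.0625)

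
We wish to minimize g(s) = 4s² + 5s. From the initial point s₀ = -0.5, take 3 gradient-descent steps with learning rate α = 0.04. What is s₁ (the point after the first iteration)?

g′(s) = 8s + 5
Step 1: g′(-0.5) = 1; s₁ = -0.5 − 0.04·1 = -0.54

-0.54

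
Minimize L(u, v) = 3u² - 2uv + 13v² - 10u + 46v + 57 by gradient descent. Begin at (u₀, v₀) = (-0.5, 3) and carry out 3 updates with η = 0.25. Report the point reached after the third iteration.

(82.375, -821.375)

∇L = (6u - 2v - 10, -2u + 26v + 46)
(u₁, v₁) = (-0.5, 3) − 0.25·(-19, 125) = (4.25, -28.25)
(u₂, v₂) = (4.25, -28.25) − 0.25·(72, -697) = (-13.75, 146)
(u₃, v₃) = (-13.75, 146) − 0.25·(-384.5, 3869.5) = (82.375, -821.375)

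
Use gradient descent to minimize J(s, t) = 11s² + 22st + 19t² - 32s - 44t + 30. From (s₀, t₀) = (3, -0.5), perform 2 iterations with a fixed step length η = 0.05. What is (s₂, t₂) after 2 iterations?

∇J = (22s + 22t - 32, 22s + 38t - 44)
(s₁, t₁) = (3, -0.5) − 0.05·(23, 3) = (1.85, -0.65)
(s₂, t₂) = (1.85, -0.65) − 0.05·(-5.6, -28) = (2.13, 0.75)

(2.13, 0.75)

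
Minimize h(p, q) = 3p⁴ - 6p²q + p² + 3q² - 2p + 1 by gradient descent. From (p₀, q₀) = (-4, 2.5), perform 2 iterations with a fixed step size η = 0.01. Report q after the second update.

3.510784

∇h = (12p³ - 12pq + 2p - 2, -6p² + 6q)
(p₁, q₁) = (-4, 2.5) − 0.01·(-658, -81) = (2.58, 3.31)
(p₂, q₂) = (2.58, 3.31) − 0.01·(106.764544, -20.0784) = (1.51235456, 3.510784)
q = 3.510784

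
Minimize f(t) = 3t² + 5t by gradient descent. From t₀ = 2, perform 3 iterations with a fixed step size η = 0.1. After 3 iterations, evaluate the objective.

-1.984688

f′(t) = 6t + 5
Step 1: f′(2) = 17; t₁ = 2 − 0.1·17 = 0.3
Step 2: f′(0.3) = 6.8; t₂ = 0.3 − 0.1·6.8 = -0.38
Step 3: f′(-0.38) = 2.72; t₃ = -0.38 − 0.1·2.72 = -0.652
f(-0.652) = -1.984688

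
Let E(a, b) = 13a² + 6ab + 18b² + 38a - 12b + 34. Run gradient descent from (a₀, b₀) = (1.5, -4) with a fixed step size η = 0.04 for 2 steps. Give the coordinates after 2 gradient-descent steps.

∇E = (26a + 6b + 38, 6a + 36b - 12)
Step 1: at (1.5, -4), ∇E = (53, -147) → (1.5, -4) − 0.04·(53, -147) = (-0.62, 1.88)
Step 2: at (-0.62, 1.88), ∇E = (33.16, 51.96) → (-0.62, 1.88) − 0.04·(33.16, 51.96) = (-1.9464, -0.1984)

(-1.9464, -0.1984)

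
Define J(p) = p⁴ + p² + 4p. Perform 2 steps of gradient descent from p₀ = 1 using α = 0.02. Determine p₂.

J′(p) = 4p³ + 2p + 4
Step 1: J′(1) = 10; p₁ = 1 − 0.02·10 = 0.8
Step 2: J′(0.8) = 7.648; p₂ = 0.8 − 0.02·7.648 = 0.64704

0.64704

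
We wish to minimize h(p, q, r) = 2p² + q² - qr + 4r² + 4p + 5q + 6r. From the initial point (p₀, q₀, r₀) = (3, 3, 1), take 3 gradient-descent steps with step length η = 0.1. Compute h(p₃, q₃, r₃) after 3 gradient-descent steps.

-0.685858

∇h = (4p + 4, 2q - r + 5, -q + 8r + 6)
Step 1: at (3, 3, 1), ∇h = (16, 10, 11) → (3, 3, 1) − 0.1·(16, 10, 11) = (1.4, 2, -0.1)
Step 2: at (1.4, 2, -0.1), ∇h = (9.6, 9.1, 3.2) → (1.4, 2, -0.1) − 0.1·(9.6, 9.1, 3.2) = (0.44, 1.09, -0.42)
Step 3: at (0.44, 1.09, -0.42), ∇h = (5.76, 7.6, 1.55) → (0.44, 1.09, -0.42) − 0.1·(5.76, 7.6, 1.55) = (-0.136, 0.33, -0.575)
h(-0.136, 0.33, -0.575) = -0.685858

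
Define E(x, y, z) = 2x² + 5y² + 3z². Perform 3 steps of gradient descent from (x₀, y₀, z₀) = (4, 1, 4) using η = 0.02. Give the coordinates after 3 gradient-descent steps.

∇E = (4x, 10y, 6z)
(x₁, y₁, z₁) = (4, 1, 4) − 0.02·(16, 10, 24) = (3.68, 0.8, 3.52)
(x₂, y₂, z₂) = (3.68, 0.8, 3.52) − 0.02·(14.72, 8, 21.12) = (3.3856, 0.64, 3.0976)
(x₃, y₃, z₃) = (3.3856, 0.64, 3.0976) − 0.02·(13.5424, 6.4, 18.5856) = (3.114752, 0.512, 2.725888)

(3.114752, 0.512, 2.725888)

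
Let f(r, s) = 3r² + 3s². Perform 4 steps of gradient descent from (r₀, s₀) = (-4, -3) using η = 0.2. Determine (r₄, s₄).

(-0.0064, -0.0048)

∇f = (6r, 6s)
Step 1: at (-4, -3), ∇f = (-24, -18) → (-4, -3) − 0.2·(-24, -18) = (0.8, 0.6)
Step 2: at (0.8, 0.6), ∇f = (4.8, 3.6) → (0.8, 0.6) − 0.2·(4.8, 3.6) = (-0.16, -0.12)
Step 3: at (-0.16, -0.12), ∇f = (-0.96, -0.72) → (-0.16, -0.12) − 0.2·(-0.96, -0.72) = (0.032, 0.024)
Step 4: at (0.032, 0.024), ∇f = (0.192, 0.144) → (0.032, 0.024) − 0.2·(0.192, 0.144) = (-0.0064, -0.0048)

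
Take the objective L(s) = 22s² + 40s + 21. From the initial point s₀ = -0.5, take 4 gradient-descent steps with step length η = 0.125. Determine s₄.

L′(s) = 44s + 40
s₁ = -0.5 − 0.125·18 = -2.75
s₂ = -2.75 − 0.125·(-81) = 7.375
s₃ = 7.375 − 0.125·364.5 = -38.1875
s₄ = -38.1875 − 0.125·(-1640.25) = 166.84375

166.84375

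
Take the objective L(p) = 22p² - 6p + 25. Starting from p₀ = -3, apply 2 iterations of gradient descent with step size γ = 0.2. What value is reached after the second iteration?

-190.68

L′(p) = 44p - 6
p₁ = -3 − 0.2·(-138) = 24.6
p₂ = 24.6 − 0.2·1076.4 = -190.68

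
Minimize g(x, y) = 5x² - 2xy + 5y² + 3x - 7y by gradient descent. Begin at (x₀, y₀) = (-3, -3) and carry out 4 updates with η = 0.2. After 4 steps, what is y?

∇g = (10x - 2y + 3, -2x + 10y - 7)
Step 1: at (-3, -3), ∇g = (-21, -31) → (-3, -3) − 0.2·(-21, -31) = (1.2, 3.2)
Step 2: at (1.2, 3.2), ∇g = (8.6, 22.6) → (1.2, 3.2) − 0.2·(8.6, 22.6) = (-0.52, -1.32)
Step 3: at (-0.52, -1.32), ∇g = (0.44, -19.16) → (-0.52, -1.32) − 0.2·(0.44, -19.16) = (-0.608, 2.512)
Step 4: at (-0.608, 2.512), ∇g = (-8.104, 19.336) → (-0.608, 2.512) − 0.2·(-8.104, 19.336) = (1.0128, -1.3552)
y = -1.3552

-1.3552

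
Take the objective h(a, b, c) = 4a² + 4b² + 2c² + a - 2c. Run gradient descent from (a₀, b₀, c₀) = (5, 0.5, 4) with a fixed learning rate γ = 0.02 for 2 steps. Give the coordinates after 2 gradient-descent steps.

(3.4912, 0.3528, 3.4624)

∇h = (8a + 1, 8b, 4c - 2)
(a₁, b₁, c₁) = (5, 0.5, 4) − 0.02·(41, 4, 14) = (4.18, 0.42, 3.72)
(a₂, b₂, c₂) = (4.18, 0.42, 3.72) − 0.02·(34.44, 3.36, 12.88) = (3.4912, 0.3528, 3.4624)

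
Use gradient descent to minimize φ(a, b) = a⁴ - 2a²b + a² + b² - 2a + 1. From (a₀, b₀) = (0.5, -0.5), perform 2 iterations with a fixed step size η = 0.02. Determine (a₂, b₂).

∇φ = (4a³ - 4ab + 2a - 2, -2a² + 2b)
Step 1: at (0.5, -0.5), ∇φ = (0.5, -1.5) → (0.5, -0.5) − 0.02·(0.5, -1.5) = (0.49, -0.47)
Step 2: at (0.49, -0.47), ∇φ = (0.371796, -1.4202) → (0.49, -0.47) − 0.02·(0.371796, -1.4202) = (0.48256408, -0.441596)

(0.48256408, -0.441596)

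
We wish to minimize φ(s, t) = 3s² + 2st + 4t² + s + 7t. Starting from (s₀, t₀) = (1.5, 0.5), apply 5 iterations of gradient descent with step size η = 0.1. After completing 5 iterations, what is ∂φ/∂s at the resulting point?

∇φ = (6s + 2t + 1, 2s + 8t + 7)
(s₁, t₁) = (1.5, 0.5) − 0.1·(11, 14) = (0.4, -0.9)
(s₂, t₂) = (0.4, -0.9) − 0.1·(1.6, 0.6) = (0.24, -0.96)
(s₃, t₃) = (0.24, -0.96) − 0.1·(0.52, -0.2) = (0.188, -0.94)
(s₄, t₄) = (0.188, -0.94) − 0.1·(0.248, -0.144) = (0.1632, -0.9256)
(s₅, t₅) = (0.1632, -0.9256) − 0.1·(0.128, -0.0784) = (0.1504, -0.91776)
∂φ/∂s at (0.1504, -0.91776) = 0.06688

0.06688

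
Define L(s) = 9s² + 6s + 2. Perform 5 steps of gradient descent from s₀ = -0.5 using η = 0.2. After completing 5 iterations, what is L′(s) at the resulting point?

L′(s) = 18s + 6
Step 1: L′(-0.5) = -3; s₁ = -0.5 − 0.2·(-3) = 0.1
Step 2: L′(0.1) = 7.8; s₂ = 0.1 − 0.2·7.8 = -1.46
Step 3: L′(-1.46) = -20.28; s₃ = -1.46 − 0.2·(-20.28) = 2.596
Step 4: L′(2.596) = 52.728; s₄ = 2.596 − 0.2·52.728 = -7.9496
Step 5: L′(-7.9496) = -137.0928; s₅ = -7.9496 − 0.2·(-137.0928) = 19.46896
L′(s) at (19.46896) = 356.44128

356.44128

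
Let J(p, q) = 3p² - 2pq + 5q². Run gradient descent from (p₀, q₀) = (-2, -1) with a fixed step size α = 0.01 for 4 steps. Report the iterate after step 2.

∇J = (6p - 2q, -2p + 10q)
(p₁, q₁) = (-2, -1) − 0.01·(-10, -6) = (-1.9, -0.94)
(p₂, q₂) = (-1.9, -0.94) − 0.01·(-9.52, -5.6) = (-1.8048, -0.884)

(-1.8048, -0.884)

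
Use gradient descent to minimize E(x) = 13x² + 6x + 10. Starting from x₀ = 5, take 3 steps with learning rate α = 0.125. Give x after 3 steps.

E′(x) = 26x + 6
Step 1: E′(5) = 136; x₁ = 5 − 0.125·136 = -12
Step 2: E′(-12) = -306; x₂ = -12 − 0.125·(-306) = 26.25
Step 3: E′(26.25) = 688.5; x₃ = 26.25 − 0.125·688.5 = -59.8125

-59.8125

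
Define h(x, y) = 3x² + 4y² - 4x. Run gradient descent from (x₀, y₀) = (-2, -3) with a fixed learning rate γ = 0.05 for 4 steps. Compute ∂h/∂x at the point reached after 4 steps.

-3.8416

∇h = (6x - 4, 8y)
Step 1: at (-2, -3), ∇h = (-16, -24) → (-2, -3) − 0.05·(-16, -24) = (-1.2, -1.8)
Step 2: at (-1.2, -1.8), ∇h = (-11.2, -14.4) → (-1.2, -1.8) − 0.05·(-11.2, -14.4) = (-0.64, -1.08)
Step 3: at (-0.64, -1.08), ∇h = (-7.84, -8.64) → (-0.64, -1.08) − 0.05·(-7.84, -8.64) = (-0.248, -0.648)
Step 4: at (-0.248, -0.648), ∇h = (-5.488, -5.184) → (-0.248, -0.648) − 0.05·(-5.488, -5.184) = (0.0264, -0.3888)
∂h/∂x at (0.0264, -0.3888) = -3.8416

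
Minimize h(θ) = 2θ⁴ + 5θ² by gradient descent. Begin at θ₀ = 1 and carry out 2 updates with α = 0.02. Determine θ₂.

h′(θ) = 8θ³ + 10θ
Step 1: h′(1) = 18; θ₁ = 1 − 0.02·18 = 0.64
Step 2: h′(0.64) = 8.497152; θ₂ = 0.64 − 0.02·8.497152 = 0.47005696

0.47005696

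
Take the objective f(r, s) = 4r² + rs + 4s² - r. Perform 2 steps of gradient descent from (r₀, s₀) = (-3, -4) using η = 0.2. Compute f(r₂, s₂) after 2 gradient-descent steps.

∇f = (8r + s - 1, r + 8s)
Step 1: at (-3, -4), ∇f = (-29, -35) → (-3, -4) − 0.2·(-29, -35) = (2.8, 3)
Step 2: at (2.8, 3), ∇f = (24.4, 26.8) → (2.8, 3) − 0.2·(24.4, 26.8) = (-2.08, -2.36)
f(-2.08, -2.36) = 46.5728

46.5728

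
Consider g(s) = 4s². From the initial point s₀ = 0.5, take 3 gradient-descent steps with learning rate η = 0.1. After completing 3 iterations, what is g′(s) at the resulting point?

g′(s) = 8s
Step 1: g′(0.5) = 4; s₁ = 0.5 − 0.1·4 = 0.1
Step 2: g′(0.1) = 0.8; s₂ = 0.1 − 0.1·0.8 = 0.02
Step 3: g′(0.02) = 0.16; s₃ = 0.02 − 0.1·0.16 = 0.004
g′(s) at (0.004) = 0.032

0.032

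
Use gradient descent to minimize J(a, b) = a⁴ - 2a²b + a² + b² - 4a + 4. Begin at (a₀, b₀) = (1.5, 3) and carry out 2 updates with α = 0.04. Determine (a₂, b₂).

∇J = (4a³ - 4ab + 2a - 4, -2a² + 2b)
(a₁, b₁) = (1.5, 3) − 0.04·(-5.5, 1.5) = (1.72, 2.94)
(a₂, b₂) = (1.72, 2.94) − 0.04·(-0.433408, -0.0368) = (1.73733632, 2.941472)

(1.73733632, 2.941472)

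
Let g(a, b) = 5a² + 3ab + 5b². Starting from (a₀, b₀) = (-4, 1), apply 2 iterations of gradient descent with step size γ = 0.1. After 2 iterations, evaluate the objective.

∇g = (10a + 3b, 3a + 10b)
Step 1: at (-4, 1), ∇g = (-37, -2) → (-4, 1) − 0.1·(-37, -2) = (-0.3, 1.2)
Step 2: at (-0.3, 1.2), ∇g = (0.6, 11.1) → (-0.3, 1.2) − 0.1·(0.6, 11.1) = (-0.36, 0.09)
g(-0.36, 0.09) = 0.5913

0.5913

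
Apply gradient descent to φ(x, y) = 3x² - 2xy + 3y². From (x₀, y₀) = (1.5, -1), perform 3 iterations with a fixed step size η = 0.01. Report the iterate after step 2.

∇φ = (6x - 2y, -2x + 6y)
Step 1: at (1.5, -1), ∇φ = (11, -9) → (1.5, -1) − 0.01·(11, -9) = (1.39, -0.91)
Step 2: at (1.39, -0.91), ∇φ = (10.16, -8.24) → (1.39, -0.91) − 0.01·(10.16, -8.24) = (1.2884, -0.8276)

(1.2884, -0.8276)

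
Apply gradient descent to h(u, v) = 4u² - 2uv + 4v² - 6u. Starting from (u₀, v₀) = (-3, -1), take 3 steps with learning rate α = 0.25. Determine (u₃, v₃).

∇h = (8u - 2v - 6, -2u + 8v)
(u₁, v₁) = (-3, -1) − 0.25·(-28, -2) = (4, -0.5)
(u₂, v₂) = (4, -0.5) − 0.25·(27, -12) = (-2.75, 2.5)
(u₃, v₃) = (-2.75, 2.5) − 0.25·(-33, 25.5) = (5.5, -3.875)

(5.5, -3.875)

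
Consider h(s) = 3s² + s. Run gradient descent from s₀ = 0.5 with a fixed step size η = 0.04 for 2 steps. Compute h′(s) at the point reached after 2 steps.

2.3104

h′(s) = 6s + 1
s₁ = 0.5 − 0.04·4 = 0.34
s₂ = 0.34 − 0.04·3.04 = 0.2184
h′(s) at (0.2184) = 2.3104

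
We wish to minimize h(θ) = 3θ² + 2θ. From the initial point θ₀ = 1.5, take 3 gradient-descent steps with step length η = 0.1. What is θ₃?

h′(θ) = 6θ + 2
Step 1: h′(1.5) = 11; θ₁ = 1.5 − 0.1·11 = 0.4
Step 2: h′(0.4) = 4.4; θ₂ = 0.4 − 0.1·4.4 = -0.04
Step 3: h′(-0.04) = 1.76; θ₃ = -0.04 − 0.1·1.76 = -0.216

-0.216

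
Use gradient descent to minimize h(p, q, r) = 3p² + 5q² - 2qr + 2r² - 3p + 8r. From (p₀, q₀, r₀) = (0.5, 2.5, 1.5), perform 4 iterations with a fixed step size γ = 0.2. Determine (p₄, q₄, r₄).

(0.5, 2.1992, -2.9736)

∇h = (6p - 3, 10q - 2r, -2q + 4r + 8)
(p₁, q₁, r₁) = (0.5, 2.5, 1.5) − 0.2·(0, 22, 9) = (0.5, -1.9, -0.3)
(p₂, q₂, r₂) = (0.5, -1.9, -0.3) − 0.2·(0, -18.4, 10.6) = (0.5, 1.78, -2.42)
(p₃, q₃, r₃) = (0.5, 1.78, -2.42) − 0.2·(0, 22.64, -5.24) = (0.5, -2.748, -1.372)
(p₄, q₄, r₄) = (0.5, -2.748, -1.372) − 0.2·(0, -24.736, 8.008) = (0.5, 2.1992, -2.9736)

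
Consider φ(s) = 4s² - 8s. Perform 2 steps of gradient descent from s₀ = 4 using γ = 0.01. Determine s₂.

φ′(s) = 8s - 8
s₁ = 4 − 0.01·24 = 3.76
s₂ = 3.76 − 0.01·22.08 = 3.5392

3.5392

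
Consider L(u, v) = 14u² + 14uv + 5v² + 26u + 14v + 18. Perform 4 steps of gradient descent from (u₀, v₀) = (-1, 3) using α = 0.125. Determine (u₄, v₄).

∇L = (28u + 14v + 26, 14u + 10v + 14)
Step 1: at (-1, 3), ∇L = (40, 30) → (-1, 3) − 0.125·(40, 30) = (-6, -0.75)
Step 2: at (-6, -0.75), ∇L = (-152.5, -77.5) → (-6, -0.75) − 0.125·(-152.5, -77.5) = (13.0625, 8.9375)
Step 3: at (13.0625, 8.9375), ∇L = (516.875, 286.25) → (13.0625, 8.9375) − 0.125·(516.875, 286.25) = (-51.546875, -26.84375)
Step 4: at (-51.546875, -26.84375), ∇L = (-1793.125, -976.09375) → (-51.546875, -26.84375) − 0.125·(-1793.125, -976.09375) = (172.59375, 95.16796875)

(172.59375, 95.16796875)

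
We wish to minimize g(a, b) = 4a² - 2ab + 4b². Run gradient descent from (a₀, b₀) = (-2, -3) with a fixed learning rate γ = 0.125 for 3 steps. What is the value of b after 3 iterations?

-0.03125

∇g = (8a - 2b, -2a + 8b)
(a₁, b₁) = (-2, -3) − 0.125·(-10, -20) = (-0.75, -0.5)
(a₂, b₂) = (-0.75, -0.5) − 0.125·(-5, -2.5) = (-0.125, -0.1875)
(a₃, b₃) = (-0.125, -0.1875) − 0.125·(-0.625, -1.25) = (-0.046875, -0.03125)
b = -0.03125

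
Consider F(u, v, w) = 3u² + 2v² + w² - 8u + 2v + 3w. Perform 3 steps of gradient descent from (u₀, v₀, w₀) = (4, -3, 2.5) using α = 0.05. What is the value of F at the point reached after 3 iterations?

∇F = (6u - 8, 4v + 2, 2w + 3)
(u₁, v₁, w₁) = (4, -3, 2.5) − 0.05·(16, -10, 8) = (3.2, -2.5, 2.1)
(u₂, v₂, w₂) = (3.2, -2.5, 2.1) − 0.05·(11.2, -8, 7.2) = (2.64, -2.1, 1.74)
(u₃, v₃, w₃) = (2.64, -2.1, 1.74) − 0.05·(7.84, -6.4, 6.48) = (2.248, -1.78, 1.416)
F(2.248, -1.78, 1.416) = 6.206368

6.206368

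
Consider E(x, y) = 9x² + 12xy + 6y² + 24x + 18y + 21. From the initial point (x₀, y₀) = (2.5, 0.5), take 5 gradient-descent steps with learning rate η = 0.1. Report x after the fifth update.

-42.8624

∇E = (18x + 12y + 24, 12x + 12y + 18)
Step 1: at (2.5, 0.5), ∇E = (75, 54) → (2.5, 0.5) − 0.1·(75, 54) = (-5, -4.9)
Step 2: at (-5, -4.9), ∇E = (-124.8, -100.8) → (-5, -4.9) − 0.1·(-124.8, -100.8) = (7.48, 5.18)
Step 3: at (7.48, 5.18), ∇E = (220.8, 169.92) → (7.48, 5.18) − 0.1·(220.8, 169.92) = (-14.6, -11.812)
Step 4: at (-14.6, -11.812), ∇E = (-380.544, -298.944) → (-14.6, -11.812) − 0.1·(-380.544, -298.944) = (23.4544, 18.0824)
Step 5: at (23.4544, 18.0824), ∇E = (663.168, 516.4416) → (23.4544, 18.0824) − 0.1·(663.168, 516.4416) = (-42.8624, -33.56176)
x = -42.8624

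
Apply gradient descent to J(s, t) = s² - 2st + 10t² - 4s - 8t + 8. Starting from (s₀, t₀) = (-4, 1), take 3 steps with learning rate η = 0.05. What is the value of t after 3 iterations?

∇J = (2s - 2t - 4, -2s + 20t - 8)
Step 1: at (-4, 1), ∇J = (-14, 20) → (-4, 1) − 0.05·(-14, 20) = (-3.3, 0)
Step 2: at (-3.3, 0), ∇J = (-10.6, -1.4) → (-3.3, 0) − 0.05·(-10.6, -1.4) = (-2.77, 0.07)
Step 3: at (-2.77, 0.07), ∇J = (-9.68, -1.06) → (-2.77, 0.07) − 0.05·(-9.68, -1.06) = (-2.286, 0.123)
t = 0.123

0.123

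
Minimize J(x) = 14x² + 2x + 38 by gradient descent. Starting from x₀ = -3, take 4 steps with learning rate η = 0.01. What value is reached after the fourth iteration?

-0.85844864

J′(x) = 28x + 2
Step 1: J′(-3) = -82; x₁ = -3 − 0.01·(-82) = -2.18
Step 2: J′(-2.18) = -59.04; x₂ = -2.18 − 0.01·(-59.04) = -1.5896
Step 3: J′(-1.5896) = -42.5088; x₃ = -1.5896 − 0.01·(-42.5088) = -1.164512
Step 4: J′(-1.164512) = -30.606336; x₄ = -1.164512 − 0.01·(-30.606336) = -0.85844864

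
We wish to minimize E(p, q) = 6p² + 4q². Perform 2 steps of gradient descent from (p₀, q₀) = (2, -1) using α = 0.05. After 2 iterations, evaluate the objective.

∇E = (12p, 8q)
Step 1: at (2, -1), ∇E = (24, -8) → (2, -1) − 0.05·(24, -8) = (0.8, -0.6)
Step 2: at (0.8, -0.6), ∇E = (9.6, -4.8) → (0.8, -0.6) − 0.05·(9.6, -4.8) = (0.32, -0.36)
E(0.32, -0.36) = 1.1328

1.1328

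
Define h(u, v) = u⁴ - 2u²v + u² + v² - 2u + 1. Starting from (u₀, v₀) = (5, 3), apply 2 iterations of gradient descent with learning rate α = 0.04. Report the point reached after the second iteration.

∇h = (4u³ - 4uv + 2u - 2, -2u² + 2v)
(u₁, v₁) = (5, 3) − 0.04·(448, -44) = (-12.92, 4.76)
(u₂, v₂) = (-12.92, 4.76) − 0.04·(-8408.599552, -324.3328) = (323.42398208, 17.733312)

(323.42398208, 17.733312)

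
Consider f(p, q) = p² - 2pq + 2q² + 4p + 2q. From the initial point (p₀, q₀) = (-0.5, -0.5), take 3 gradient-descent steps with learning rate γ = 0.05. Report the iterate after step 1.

(-0.7, -0.55)

∇f = (2p - 2q + 4, -2p + 4q + 2)
Step 1: at (-0.5, -0.5), ∇f = (4, 1) → (-0.5, -0.5) − 0.05·(4, 1) = (-0.7, -0.55)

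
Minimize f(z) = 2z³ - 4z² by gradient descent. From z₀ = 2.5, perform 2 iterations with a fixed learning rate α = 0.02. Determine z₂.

1.9393

f′(z) = 6z² - 8z
z₁ = 2.5 − 0.02·17.5 = 2.15
z₂ = 2.15 − 0.02·10.535 = 1.9393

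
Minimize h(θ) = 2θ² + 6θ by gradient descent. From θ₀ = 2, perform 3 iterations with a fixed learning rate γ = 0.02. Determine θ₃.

1.225408

h′(θ) = 4θ + 6
θ₁ = 2 − 0.02·14 = 1.72
θ₂ = 1.72 − 0.02·12.88 = 1.4624
θ₃ = 1.4624 − 0.02·11.8496 = 1.225408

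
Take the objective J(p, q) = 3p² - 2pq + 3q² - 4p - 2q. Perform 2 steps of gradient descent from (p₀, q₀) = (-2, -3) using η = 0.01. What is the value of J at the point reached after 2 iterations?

34.31583424

∇J = (6p - 2q - 4, -2p + 6q - 2)
Step 1: at (-2, -3), ∇J = (-10, -16) → (-2, -3) − 0.01·(-10, -16) = (-1.9, -2.84)
Step 2: at (-1.9, -2.84), ∇J = (-9.72, -15.24) → (-1.9, -2.84) − 0.01·(-9.72, -15.24) = (-1.8028, -2.6876)
J(-1.8028, -2.6876) = 34.31583424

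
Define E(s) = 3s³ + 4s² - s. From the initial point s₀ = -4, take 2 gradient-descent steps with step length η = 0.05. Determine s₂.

-46.721125

E′(s) = 9s² + 8s - 1
Step 1: E′(-4) = 111; s₁ = -4 − 0.05·111 = -9.55
Step 2: E′(-9.55) = 743.4225; s₂ = -9.55 − 0.05·743.4225 = -46.721125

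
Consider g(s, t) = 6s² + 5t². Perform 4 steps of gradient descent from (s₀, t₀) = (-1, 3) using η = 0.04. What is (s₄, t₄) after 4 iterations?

(-0.07311616, 0.3888)

∇g = (12s, 10t)
Step 1: at (-1, 3), ∇g = (-12, 30) → (-1, 3) − 0.04·(-12, 30) = (-0.52, 1.8)
Step 2: at (-0.52, 1.8), ∇g = (-6.24, 18) → (-0.52, 1.8) − 0.04·(-6.24, 18) = (-0.2704, 1.08)
Step 3: at (-0.2704, 1.08), ∇g = (-3.2448, 10.8) → (-0.2704, 1.08) − 0.04·(-3.2448, 10.8) = (-0.140608, 0.648)
Step 4: at (-0.140608, 0.648), ∇g = (-1.687296, 6.48) → (-0.140608, 0.648) − 0.04·(-1.687296, 6.48) = (-0.07311616, 0.3888)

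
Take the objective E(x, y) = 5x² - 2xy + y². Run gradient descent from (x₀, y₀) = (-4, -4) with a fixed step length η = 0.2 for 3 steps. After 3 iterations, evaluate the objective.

∇E = (10x - 2y, -2x + 2y)
Step 1: at (-4, -4), ∇E = (-32, 0) → (-4, -4) − 0.2·(-32, 0) = (2.4, -4)
Step 2: at (2.4, -4), ∇E = (32, -12.8) → (2.4, -4) − 0.2·(32, -12.8) = (-4, -1.44)
Step 3: at (-4, -1.44), ∇E = (-37.12, 5.12) → (-4, -1.44) − 0.2·(-37.12, 5.12) = (3.424, -2.464)
E(3.424, -2.464) = 81.563648

81.563648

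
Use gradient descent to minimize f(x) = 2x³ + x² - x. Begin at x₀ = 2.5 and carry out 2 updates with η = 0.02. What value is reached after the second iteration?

1.288532

f′(x) = 6x² + 2x - 1
Step 1: f′(2.5) = 41.5; x₁ = 2.5 − 0.02·41.5 = 1.67
Step 2: f′(1.67) = 19.0734; x₂ = 1.67 − 0.02·19.0734 = 1.288532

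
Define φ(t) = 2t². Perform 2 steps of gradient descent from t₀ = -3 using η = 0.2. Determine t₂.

-0.12

φ′(t) = 4t
Step 1: φ′(-3) = -12; t₁ = -3 − 0.2·(-12) = -0.6
Step 2: φ′(-0.6) = -2.4; t₂ = -0.6 − 0.2·(-2.4) = -0.12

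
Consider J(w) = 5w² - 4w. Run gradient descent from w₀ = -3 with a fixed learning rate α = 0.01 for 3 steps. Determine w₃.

-2.0786

J′(w) = 10w - 4
w₁ = -3 − 0.01·(-34) = -2.66
w₂ = -2.66 − 0.01·(-30.6) = -2.354
w₃ = -2.354 − 0.01·(-27.54) = -2.0786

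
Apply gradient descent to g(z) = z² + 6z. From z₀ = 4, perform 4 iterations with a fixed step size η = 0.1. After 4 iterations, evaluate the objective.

g′(z) = 2z + 6
Step 1: g′(4) = 14; z₁ = 4 − 0.1·14 = 2.6
Step 2: g′(2.6) = 11.2; z₂ = 2.6 − 0.1·11.2 = 1.48
Step 3: g′(1.48) = 8.96; z₃ = 1.48 − 0.1·8.96 = 0.584
Step 4: g′(0.584) = 7.168; z₄ = 0.584 − 0.1·7.168 = -0.1328
g(-0.1328) = -0.77916416

-0.77916416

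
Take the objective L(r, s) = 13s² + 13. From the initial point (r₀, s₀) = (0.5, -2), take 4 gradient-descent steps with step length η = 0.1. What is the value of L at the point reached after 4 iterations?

∇L = (0, 26s)
Step 1: at (0.5, -2), ∇L = (0, -52) → (0.5, -2) − 0.1·(0, -52) = (0.5, 3.2)
Step 2: at (0.5, 3.2), ∇L = (0, 83.2) → (0.5, 3.2) − 0.1·(0, 83.2) = (0.5, -5.12)
Step 3: at (0.5, -5.12), ∇L = (0, -133.12) → (0.5, -5.12) − 0.1·(0, -133.12) = (0.5, 8.192)
Step 4: at (0.5, 8.192), ∇L = (0, 212.992) → (0.5, 8.192) − 0.1·(0, 212.992) = (0.5, -13.1072)
L(0.5, -13.1072) = 2246.38299392

2246.38299392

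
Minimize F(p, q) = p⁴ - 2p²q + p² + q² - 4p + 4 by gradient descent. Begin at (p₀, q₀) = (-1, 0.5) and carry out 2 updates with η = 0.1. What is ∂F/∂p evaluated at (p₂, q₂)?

∇F = (4p³ - 4pq + 2p - 4, -2p² + 2q)
(p₁, q₁) = (-1, 0.5) − 0.1·(-8, -1) = (-0.2, 0.6)
(p₂, q₂) = (-0.2, 0.6) − 0.1·(-3.952, 1.12) = (0.1952, 0.488)
∂F/∂p at (0.1952, 0.488) = -3.960879546368

-3.960879546368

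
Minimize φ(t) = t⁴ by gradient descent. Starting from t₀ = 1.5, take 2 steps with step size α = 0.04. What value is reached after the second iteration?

0.81844224

φ′(t) = 4t³
Step 1: φ′(1.5) = 13.5; t₁ = 1.5 − 0.04·13.5 = 0.96
Step 2: φ′(0.96) = 3.538944; t₂ = 0.96 − 0.04·3.538944 = 0.81844224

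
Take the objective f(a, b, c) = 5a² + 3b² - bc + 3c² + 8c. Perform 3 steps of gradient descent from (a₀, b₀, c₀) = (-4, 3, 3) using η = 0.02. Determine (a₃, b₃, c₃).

(-2.048, 2.178168, 1.762232)

∇f = (10a, 6b - c, -b + 6c + 8)
Step 1: at (-4, 3, 3), ∇f = (-40, 15, 23) → (-4, 3, 3) − 0.02·(-40, 15, 23) = (-3.2, 2.7, 2.54)
Step 2: at (-3.2, 2.7, 2.54), ∇f = (-32, 13.66, 20.54) → (-3.2, 2.7, 2.54) − 0.02·(-32, 13.66, 20.54) = (-2.56, 2.4268, 2.1292)
Step 3: at (-2.56, 2.4268, 2.1292), ∇f = (-25.6, 12.4316, 18.3484) → (-2.56, 2.4268, 2.1292) − 0.02·(-25.6, 12.4316, 18.3484) = (-2.048, 2.178168, 1.762232)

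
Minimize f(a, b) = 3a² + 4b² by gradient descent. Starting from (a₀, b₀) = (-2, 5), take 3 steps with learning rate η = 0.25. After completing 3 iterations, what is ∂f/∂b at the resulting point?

∇f = (6a, 8b)
Step 1: at (-2, 5), ∇f = (-12, 40) → (-2, 5) − 0.25·(-12, 40) = (1, -5)
Step 2: at (1, -5), ∇f = (6, -40) → (1, -5) − 0.25·(6, -40) = (-0.5, 5)
Step 3: at (-0.5, 5), ∇f = (-3, 40) → (-0.5, 5) − 0.25·(-3, 40) = (0.25, -5)
∂f/∂b at (0.25, -5) = -40

-40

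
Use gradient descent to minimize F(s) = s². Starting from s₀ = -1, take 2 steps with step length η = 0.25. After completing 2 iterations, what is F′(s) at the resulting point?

-0.5

F′(s) = 2s
s₁ = -1 − 0.25·(-2) = -0.5
s₂ = -0.5 − 0.25·(-1) = -0.25
F′(s) at (-0.25) = -0.5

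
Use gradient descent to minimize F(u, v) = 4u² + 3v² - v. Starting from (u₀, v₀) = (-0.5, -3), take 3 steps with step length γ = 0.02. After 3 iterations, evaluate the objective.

∇F = (8u, 6v - 1)
(u₁, v₁) = (-0.5, -3) − 0.02·(-4, -19) = (-0.42, -2.62)
(u₂, v₂) = (-0.42, -2.62) − 0.02·(-3.36, -16.72) = (-0.3528, -2.2856)
(u₃, v₃) = (-0.3528, -2.2856) − 0.02·(-2.8224, -14.7136) = (-0.296352, -1.991328)
F(-0.296352, -1.991328) = 14.238787642368

14.238787642368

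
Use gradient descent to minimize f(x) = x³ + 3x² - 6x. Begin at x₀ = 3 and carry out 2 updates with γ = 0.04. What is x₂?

f′(x) = 3x² + 6x - 6
Step 1: f′(3) = 39; x₁ = 3 − 0.04·39 = 1.44
Step 2: f′(1.44) = 8.8608; x₂ = 1.44 − 0.04·8.8608 = 1.085568

1.085568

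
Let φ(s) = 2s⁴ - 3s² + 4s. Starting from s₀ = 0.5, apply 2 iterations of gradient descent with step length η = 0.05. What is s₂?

φ′(s) = 8s³ - 6s + 4
s₁ = 0.5 − 0.05·2 = 0.4
s₂ = 0.4 − 0.05·2.112 = 0.2944

0.2944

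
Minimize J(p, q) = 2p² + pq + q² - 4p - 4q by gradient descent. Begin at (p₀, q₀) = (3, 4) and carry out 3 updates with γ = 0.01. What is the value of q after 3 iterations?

∇J = (4p + q - 4, p + 2q - 4)
(p₁, q₁) = (3, 4) − 0.01·(12, 7) = (2.88, 3.93)
(p₂, q₂) = (2.88, 3.93) − 0.01·(11.45, 6.74) = (2.7655, 3.8626)
(p₃, q₃) = (2.7655, 3.8626) − 0.01·(10.9246, 6.4907) = (2.656254, 3.797693)
q = 3.797693

3.797693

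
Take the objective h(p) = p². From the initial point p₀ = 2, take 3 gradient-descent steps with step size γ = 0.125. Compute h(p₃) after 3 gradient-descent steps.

h′(p) = 2p
Step 1: h′(2) = 4; p₁ = 2 − 0.125·4 = 1.5
Step 2: h′(1.5) = 3; p₂ = 1.5 − 0.125·3 = 1.125
Step 3: h′(1.125) = 2.25; p₃ = 1.125 − 0.125·2.25 = 0.84375
h(0.84375) = 0.7119140625

0.7119140625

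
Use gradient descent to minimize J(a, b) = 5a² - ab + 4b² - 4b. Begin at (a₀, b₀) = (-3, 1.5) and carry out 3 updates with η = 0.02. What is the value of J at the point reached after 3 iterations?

12.19583232504

∇J = (10a - b, -a + 8b - 4)
(a₁, b₁) = (-3, 1.5) − 0.02·(-31.5, 11) = (-2.37, 1.28)
(a₂, b₂) = (-2.37, 1.28) − 0.02·(-24.98, 8.61) = (-1.8704, 1.1078)
(a₃, b₃) = (-1.8704, 1.1078) − 0.02·(-19.8118, 6.7328) = (-1.474164, 0.973144)
J(-1.474164, 0.973144) = 12.19583232504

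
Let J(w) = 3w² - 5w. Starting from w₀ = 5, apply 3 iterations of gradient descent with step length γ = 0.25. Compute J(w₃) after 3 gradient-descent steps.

-1.26953125

J′(w) = 6w - 5
w₁ = 5 − 0.25·25 = -1.25
w₂ = -1.25 − 0.25·(-12.5) = 1.875
w₃ = 1.875 − 0.25·6.25 = 0.3125
J(0.3125) = -1.26953125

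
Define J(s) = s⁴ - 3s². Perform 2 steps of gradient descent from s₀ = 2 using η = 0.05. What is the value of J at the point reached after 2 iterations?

-2.1659

J′(s) = 4s³ - 6s
s₁ = 2 − 0.05·20 = 1
s₂ = 1 − 0.05·(-2) = 1.1
J(1.1) = -2.1659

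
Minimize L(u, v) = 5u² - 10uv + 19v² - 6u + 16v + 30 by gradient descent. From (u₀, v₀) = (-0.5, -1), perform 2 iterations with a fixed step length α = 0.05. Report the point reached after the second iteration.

∇L = (10u - 10v - 6, -10u + 38v + 16)
(u₁, v₁) = (-0.5, -1) − 0.05·(-1, -17) = (-0.45, -0.15)
(u₂, v₂) = (-0.45, -0.15) − 0.05·(-9, 14.8) = (0, -0.89)

(0, -0.89)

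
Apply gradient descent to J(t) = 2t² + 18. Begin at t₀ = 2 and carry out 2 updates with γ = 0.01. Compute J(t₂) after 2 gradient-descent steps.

24.79477248

J′(t) = 4t
t₁ = 2 − 0.01·8 = 1.92
t₂ = 1.92 − 0.01·7.68 = 1.8432
J(1.8432) = 24.79477248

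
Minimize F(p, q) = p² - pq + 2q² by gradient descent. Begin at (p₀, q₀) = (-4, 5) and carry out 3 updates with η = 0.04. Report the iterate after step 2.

(-3.04, 3.2544)

∇F = (2p - q, -p + 4q)
(p₁, q₁) = (-4, 5) − 0.04·(-13, 24) = (-3.48, 4.04)
(p₂, q₂) = (-3.48, 4.04) − 0.04·(-11, 19.64) = (-3.04, 3.2544)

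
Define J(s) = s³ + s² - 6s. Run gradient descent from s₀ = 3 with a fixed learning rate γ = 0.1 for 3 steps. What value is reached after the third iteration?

1.0521093

J′(s) = 3s² + 2s - 6
Step 1: J′(3) = 27; s₁ = 3 − 0.1·27 = 0.3
Step 2: J′(0.3) = -5.13; s₂ = 0.3 − 0.1·(-5.13) = 0.813
Step 3: J′(0.813) = -2.391093; s₃ = 0.813 − 0.1·(-2.391093) = 1.0521093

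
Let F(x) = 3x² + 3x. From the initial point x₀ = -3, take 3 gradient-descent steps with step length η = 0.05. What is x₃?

F′(x) = 6x + 3
x₁ = -3 − 0.05·(-15) = -2.25
x₂ = -2.25 − 0.05·(-10.5) = -1.725
x₃ = -1.725 − 0.05·(-7.35) = -1.3575

-1.3575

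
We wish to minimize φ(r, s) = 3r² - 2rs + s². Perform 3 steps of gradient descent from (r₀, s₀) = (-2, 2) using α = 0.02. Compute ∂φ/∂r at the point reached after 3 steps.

∇φ = (6r - 2s, -2r + 2s)
(r₁, s₁) = (-2, 2) − 0.02·(-16, 8) = (-1.68, 1.84)
(r₂, s₂) = (-1.68, 1.84) − 0.02·(-13.76, 7.04) = (-1.4048, 1.6992)
(r₃, s₃) = (-1.4048, 1.6992) − 0.02·(-11.8272, 6.208) = (-1.168256, 1.57504)
∂φ/∂r at (-1.168256, 1.57504) = -10.159616

-10.159616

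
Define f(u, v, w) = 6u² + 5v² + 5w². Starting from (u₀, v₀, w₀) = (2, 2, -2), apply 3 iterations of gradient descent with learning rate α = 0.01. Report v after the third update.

∇f = (12u, 10v, 10w)
(u₁, v₁, w₁) = (2, 2, -2) − 0.01·(24, 20, -20) = (1.76, 1.8, -1.8)
(u₂, v₂, w₂) = (1.76, 1.8, -1.8) − 0.01·(21.12, 18, -18) = (1.5488, 1.62, -1.62)
(u₃, v₃, w₃) = (1.5488, 1.62, -1.62) − 0.01·(18.5856, 16.2, -16.2) = (1.362944, 1.458, -1.458)
v = 1.458

1.458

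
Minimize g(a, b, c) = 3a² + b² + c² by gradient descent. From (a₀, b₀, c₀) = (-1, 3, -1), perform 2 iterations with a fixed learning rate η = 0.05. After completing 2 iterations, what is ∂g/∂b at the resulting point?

∇g = (6a, 2b, 2c)
Step 1: at (-1, 3, -1), ∇g = (-6, 6, -2) → (-1, 3, -1) − 0.05·(-6, 6, -2) = (-0.7, 2.7, -0.9)
Step 2: at (-0.7, 2.7, -0.9), ∇g = (-4.2, 5.4, -1.8) → (-0.7, 2.7, -0.9) − 0.05·(-4.2, 5.4, -1.8) = (-0.49, 2.43, -0.81)
∂g/∂b at (-0.49, 2.43, -0.81) = 4.86

4.86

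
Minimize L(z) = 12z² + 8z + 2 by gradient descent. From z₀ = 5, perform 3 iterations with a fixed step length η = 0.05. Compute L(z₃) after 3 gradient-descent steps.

L′(z) = 24z + 8
z₁ = 5 − 0.05·128 = -1.4
z₂ = -1.4 − 0.05·(-25.6) = -0.12
z₃ = -0.12 − 0.05·5.12 = -0.376
L(-0.376) = 0.688512

0.688512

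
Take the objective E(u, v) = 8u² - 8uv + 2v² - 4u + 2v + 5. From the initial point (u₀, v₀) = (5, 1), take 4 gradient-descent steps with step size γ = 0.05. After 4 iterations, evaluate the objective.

∇E = (16u - 8v - 4, -8u + 4v + 2)
Step 1: at (5, 1), ∇E = (68, -34) → (5, 1) − 0.05·(68, -34) = (1.6, 2.7)
Step 2: at (1.6, 2.7), ∇E = (0, 0) → (1.6, 2.7) − 0.05·(0, 0) = (1.6, 2.7)
Step 3: at (1.6, 2.7), ∇E = (0, 0) → (1.6, 2.7) − 0.05·(0, 0) = (1.6, 2.7)
Step 4: at (1.6, 2.7), ∇E = (0, 0) → (1.6, 2.7) − 0.05·(0, 0) = (1.6, 2.7)
E(1.6, 2.7) = 4.5

4.5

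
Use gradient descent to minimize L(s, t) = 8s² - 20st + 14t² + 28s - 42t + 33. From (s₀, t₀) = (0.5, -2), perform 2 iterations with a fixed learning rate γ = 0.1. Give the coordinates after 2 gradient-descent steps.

∇L = (16s - 20t + 28, -20s + 28t - 42)
Step 1: at (0.5, -2), ∇L = (76, -108) → (0.5, -2) − 0.1·(76, -108) = (-7.1, 8.8)
Step 2: at (-7.1, 8.8), ∇L = (-261.6, 346.4) → (-7.1, 8.8) − 0.1·(-261.6, 346.4) = (19.06, -25.84)

(19.06, -25.84)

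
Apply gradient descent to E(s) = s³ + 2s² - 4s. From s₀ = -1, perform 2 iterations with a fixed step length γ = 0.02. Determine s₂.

-0.7966

E′(s) = 3s² + 4s - 4
Step 1: E′(-1) = -5; s₁ = -1 − 0.02·(-5) = -0.9
Step 2: E′(-0.9) = -5.17; s₂ = -0.9 − 0.02·(-5.17) = -0.7966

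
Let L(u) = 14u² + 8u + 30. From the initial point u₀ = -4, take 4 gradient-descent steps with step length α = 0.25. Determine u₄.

-4814

L′(u) = 28u + 8
Step 1: L′(-4) = -104; u₁ = -4 − 0.25·(-104) = 22
Step 2: L′(22) = 624; u₂ = 22 − 0.25·624 = -134
Step 3: L′(-134) = -3744; u₃ = -134 − 0.25·(-3744) = 802
Step 4: L′(802) = 22464; u₄ = 802 − 0.25·22464 = -4814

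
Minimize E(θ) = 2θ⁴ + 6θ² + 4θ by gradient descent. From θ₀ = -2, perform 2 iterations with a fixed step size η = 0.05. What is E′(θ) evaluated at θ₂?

E′(θ) = 8θ³ + 12θ + 4
θ₁ = -2 − 0.05·(-84) = 2.2
θ₂ = 2.2 − 0.05·115.584 = -3.5792
E′(θ) at (-3.5792) = -405.766076104704

-405.766076104704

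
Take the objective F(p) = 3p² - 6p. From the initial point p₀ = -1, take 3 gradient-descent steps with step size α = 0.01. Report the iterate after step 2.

F′(p) = 6p - 6
Step 1: F′(-1) = -12; p₁ = -1 − 0.01·(-12) = -0.88
Step 2: F′(-0.88) = -11.28; p₂ = -0.88 − 0.01·(-11.28) = -0.7672

-0.7672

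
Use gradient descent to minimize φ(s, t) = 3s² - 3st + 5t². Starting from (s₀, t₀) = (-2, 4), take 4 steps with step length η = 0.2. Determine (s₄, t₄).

∇φ = (6s - 3t, -3s + 10t)
Step 1: at (-2, 4), ∇φ = (-24, 46) → (-2, 4) − 0.2·(-24, 46) = (2.8, -5.2)
Step 2: at (2.8, -5.2), ∇φ = (32.4, -60.4) → (2.8, -5.2) − 0.2·(32.4, -60.4) = (-3.68, 6.88)
Step 3: at (-3.68, 6.88), ∇φ = (-42.72, 79.84) → (-3.68, 6.88) − 0.2·(-42.72, 79.84) = (4.864, -9.088)
Step 4: at (4.864, -9.088), ∇φ = (56.448, -105.472) → (4.864, -9.088) − 0.2·(56.448, -105.472) = (-6.4256, 12.0064)

(-6.4256, 12.0064)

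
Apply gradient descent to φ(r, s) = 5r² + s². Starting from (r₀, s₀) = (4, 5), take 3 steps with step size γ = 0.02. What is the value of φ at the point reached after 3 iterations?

∇φ = (10r, 2s)
Step 1: at (4, 5), ∇φ = (40, 10) → (4, 5) − 0.02·(40, 10) = (3.2, 4.8)
Step 2: at (3.2, 4.8), ∇φ = (32, 9.6) → (3.2, 4.8) − 0.02·(32, 9.6) = (2.56, 4.608)
Step 3: at (2.56, 4.608), ∇φ = (25.6, 9.216) → (2.56, 4.608) − 0.02·(25.6, 9.216) = (2.048, 4.42368)
φ(2.048, 4.42368) = 40.5404647424

40.5404647424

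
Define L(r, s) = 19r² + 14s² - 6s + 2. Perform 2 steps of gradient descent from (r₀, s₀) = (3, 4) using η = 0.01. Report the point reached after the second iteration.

(1.1532, 2.1768)

∇L = (38r, 28s - 6)
Step 1: at (3, 4), ∇L = (114, 106) → (3, 4) − 0.01·(114, 106) = (1.86, 2.94)
Step 2: at (1.86, 2.94), ∇L = (70.68, 76.32) → (1.86, 2.94) − 0.01·(70.68, 76.32) = (1.1532, 2.1768)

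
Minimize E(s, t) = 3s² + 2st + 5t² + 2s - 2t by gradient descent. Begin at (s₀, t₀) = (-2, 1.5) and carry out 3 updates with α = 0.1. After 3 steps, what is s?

-0.628

∇E = (6s + 2t + 2, 2s + 10t - 2)
(s₁, t₁) = (-2, 1.5) − 0.1·(-7, 9) = (-1.3, 0.6)
(s₂, t₂) = (-1.3, 0.6) − 0.1·(-4.6, 1.4) = (-0.84, 0.46)
(s₃, t₃) = (-0.84, 0.46) − 0.1·(-2.12, 0.92) = (-0.628, 0.368)
s = -0.628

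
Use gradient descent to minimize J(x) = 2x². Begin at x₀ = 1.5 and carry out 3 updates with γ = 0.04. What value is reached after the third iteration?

J′(x) = 4x
x₁ = 1.5 − 0.04·6 = 1.26
x₂ = 1.26 − 0.04·5.04 = 1.0584
x₃ = 1.0584 − 0.04·4.2336 = 0.889056

0.889056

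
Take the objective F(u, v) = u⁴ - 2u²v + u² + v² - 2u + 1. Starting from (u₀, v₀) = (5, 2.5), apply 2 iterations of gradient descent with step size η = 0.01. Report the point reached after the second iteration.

(0.47819648, 2.894528)

∇F = (4u³ - 4uv + 2u - 2, -2u² + 2v)
Step 1: at (5, 2.5), ∇F = (458, -45) → (5, 2.5) − 0.01·(458, -45) = (0.42, 2.95)
Step 2: at (0.42, 2.95), ∇F = (-5.819648, 5.5472) → (0.42, 2.95) − 0.01·(-5.819648, 5.5472) = (0.47819648, 2.894528)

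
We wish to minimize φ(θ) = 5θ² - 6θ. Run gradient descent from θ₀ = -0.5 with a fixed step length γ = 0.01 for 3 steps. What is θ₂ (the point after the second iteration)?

φ′(θ) = 10θ - 6
Step 1: φ′(-0.5) = -11; θ₁ = -0.5 − 0.01·(-11) = -0.39
Step 2: φ′(-0.39) = -9.9; θ₂ = -0.39 − 0.01·(-9.9) = -0.291

-0.291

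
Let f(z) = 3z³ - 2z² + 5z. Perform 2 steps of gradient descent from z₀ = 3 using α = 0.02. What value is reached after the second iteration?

f′(z) = 9z² - 4z + 5
z₁ = 3 − 0.02·74 = 1.52
z₂ = 1.52 − 0.02·19.7136 = 1.125728

1.125728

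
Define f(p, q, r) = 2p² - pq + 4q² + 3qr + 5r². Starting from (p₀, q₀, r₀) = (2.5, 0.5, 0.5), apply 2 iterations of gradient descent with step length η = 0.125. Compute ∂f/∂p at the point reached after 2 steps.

∇f = (4p - q, -p + 8q + 3r, 3q + 10r)
Step 1: at (2.5, 0.5, 0.5), ∇f = (9.5, 3, 6.5) → (2.5, 0.5, 0.5) − 0.125·(9.5, 3, 6.5) = (1.3125, 0.125, -0.3125)
Step 2: at (1.3125, 0.125, -0.3125), ∇f = (5.125, -1.25, -2.75) → (1.3125, 0.125, -0.3125) − 0.125·(5.125, -1.25, -2.75) = (0.671875, 0.28125, 0.03125)
∂f/∂p at (0.671875, 0.28125, 0.03125) = 2.40625

2.40625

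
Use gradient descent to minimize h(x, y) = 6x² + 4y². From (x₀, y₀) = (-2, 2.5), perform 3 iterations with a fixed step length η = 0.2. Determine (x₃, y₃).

(5.488, -0.54)

∇h = (12x, 8y)
Step 1: at (-2, 2.5), ∇h = (-24, 20) → (-2, 2.5) − 0.2·(-24, 20) = (2.8, -1.5)
Step 2: at (2.8, -1.5), ∇h = (33.6, -12) → (2.8, -1.5) − 0.2·(33.6, -12) = (-3.92, 0.9)
Step 3: at (-3.92, 0.9), ∇h = (-47.04, 7.2) → (-3.92, 0.9) − 0.2·(-47.04, 7.2) = (5.488, -0.54)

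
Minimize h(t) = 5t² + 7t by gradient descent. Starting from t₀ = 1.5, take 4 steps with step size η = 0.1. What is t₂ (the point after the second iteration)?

-0.7

h′(t) = 10t + 7
Step 1: h′(1.5) = 22; t₁ = 1.5 − 0.1·22 = -0.7
Step 2: h′(-0.7) = 0; t₂ = -0.7 − 0.1·0 = -0.7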